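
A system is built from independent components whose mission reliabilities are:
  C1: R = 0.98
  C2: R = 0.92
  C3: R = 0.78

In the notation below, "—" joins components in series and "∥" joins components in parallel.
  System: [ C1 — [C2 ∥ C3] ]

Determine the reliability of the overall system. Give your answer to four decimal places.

Parallel (C2 and C3): 1 − (1 − 0.920000)(1 − 0.780000) = 0.982400
Series (C1 and [0.982400]): 0.980000 × 0.982400 = 0.9628

0.9628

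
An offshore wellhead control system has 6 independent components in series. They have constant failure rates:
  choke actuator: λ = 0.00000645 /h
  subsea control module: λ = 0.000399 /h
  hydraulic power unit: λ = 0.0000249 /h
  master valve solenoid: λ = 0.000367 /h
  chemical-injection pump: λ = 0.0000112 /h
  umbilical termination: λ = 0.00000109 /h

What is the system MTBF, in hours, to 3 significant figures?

Series of exponential components: λ_sys = Σ λ_i
λ_sys = 0.00000645 + 0.000399 + 0.0000249 + 0.000367 + 0.0000112 + 0.00000109 = 8.0964e-04 /h
MTBF = 1 / λ_sys = 1240 h

1240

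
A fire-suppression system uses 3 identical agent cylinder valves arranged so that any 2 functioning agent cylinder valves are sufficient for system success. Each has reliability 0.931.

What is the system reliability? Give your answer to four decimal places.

0.9864

R = Σ_{i=2}^{3} C(3,i) p^i (1−p)^{3−i} with p = 0.931
C(3,2)·0.931^2·0.069^1 = 0.179420
C(3,3)·0.931^3·0.069^0 = 0.806954
Sum = 0.9864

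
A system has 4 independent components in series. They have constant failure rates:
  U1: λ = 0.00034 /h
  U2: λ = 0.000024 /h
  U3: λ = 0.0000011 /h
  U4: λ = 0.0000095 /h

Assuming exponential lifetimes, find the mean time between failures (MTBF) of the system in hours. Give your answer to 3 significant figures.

2670

Series of exponential components: λ_sys = Σ λ_i
λ_sys = 0.00034 + 0.000024 + 0.0000011 + 0.0000095 = 3.7460e-04 /h
MTBF = 1 / λ_sys = 2670 h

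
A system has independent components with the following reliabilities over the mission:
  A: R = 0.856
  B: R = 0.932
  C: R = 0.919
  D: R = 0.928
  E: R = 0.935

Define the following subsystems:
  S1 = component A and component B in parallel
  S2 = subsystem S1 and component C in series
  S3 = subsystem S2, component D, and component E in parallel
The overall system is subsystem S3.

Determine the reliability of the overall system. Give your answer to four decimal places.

0.9996

Parallel (A and B): 1 − (1 − 0.856000)(1 − 0.932000) = 0.990208
Series ([0.990208] and C): 0.990208 × 0.919000 = 0.910001
Parallel ([0.910001], D, and E): 1 − (1 − 0.910001)(1 − 0.928000)(1 − 0.935000) = 0.9996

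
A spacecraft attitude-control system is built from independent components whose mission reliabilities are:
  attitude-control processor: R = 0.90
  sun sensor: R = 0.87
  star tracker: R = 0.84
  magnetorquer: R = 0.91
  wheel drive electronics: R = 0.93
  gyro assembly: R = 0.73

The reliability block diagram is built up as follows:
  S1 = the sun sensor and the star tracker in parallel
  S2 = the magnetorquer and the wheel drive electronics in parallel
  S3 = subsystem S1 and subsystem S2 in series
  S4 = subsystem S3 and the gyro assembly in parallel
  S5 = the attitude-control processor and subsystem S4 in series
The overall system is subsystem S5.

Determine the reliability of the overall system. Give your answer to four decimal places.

0.8934

Parallel (sun sensor and star tracker): 1 − (1 − 0.870000)(1 − 0.840000) = 0.979200
Parallel (magnetorquer and wheel drive electronics): 1 − (1 − 0.910000)(1 − 0.930000) = 0.993700
Series ([0.979200] and [0.993700]): 0.979200 × 0.993700 = 0.973031
Parallel ([0.973031] and gyro assembly): 1 − (1 − 0.973031)(1 − 0.730000) = 0.992718
Series (attitude-control processor and [0.992718]): 0.900000 × 0.992718 = 0.8934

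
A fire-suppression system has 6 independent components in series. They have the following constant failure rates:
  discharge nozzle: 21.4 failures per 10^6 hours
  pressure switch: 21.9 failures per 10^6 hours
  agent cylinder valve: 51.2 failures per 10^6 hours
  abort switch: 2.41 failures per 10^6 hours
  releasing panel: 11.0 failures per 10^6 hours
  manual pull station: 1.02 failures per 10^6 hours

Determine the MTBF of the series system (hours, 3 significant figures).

Series of exponential components: λ_sys = Σ λ_i
λ_sys = 0.0000214 + 0.0000219 + 0.0000512 + 0.00000241 + 0.0000110 + 0.00000102 = 1.0893e-04 /h
MTBF = 1 / λ_sys = 9180 h

9180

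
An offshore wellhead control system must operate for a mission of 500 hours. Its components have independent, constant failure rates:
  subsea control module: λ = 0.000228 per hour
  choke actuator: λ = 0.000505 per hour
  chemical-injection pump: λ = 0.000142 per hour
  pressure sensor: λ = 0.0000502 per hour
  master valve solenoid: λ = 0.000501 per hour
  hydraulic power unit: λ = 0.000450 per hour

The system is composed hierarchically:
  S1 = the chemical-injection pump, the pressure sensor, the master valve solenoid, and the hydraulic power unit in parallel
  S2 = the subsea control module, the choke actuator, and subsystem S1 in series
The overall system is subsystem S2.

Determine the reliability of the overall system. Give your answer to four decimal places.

R(subsea control module) = exp(−0.000228 × 500) = 0.892258
R(choke actuator) = exp(−0.000505 × 500) = 0.776856
R(chemical-injection pump) = exp(−0.000142 × 500) = 0.931462
R(pressure sensor) = exp(−0.0000502 × 500) = 0.975212
R(master valve solenoid) = exp(−0.000501 × 500) = 0.778411
R(hydraulic power unit) = exp(−0.000450 × 500) = 0.798516
Parallel (chemical-injection pump, pressure sensor, master valve solenoid, and hydraulic power unit): 1 − (1 − 0.931462)(1 − 0.975212)(1 − 0.778411)(1 − 0.798516) = 0.999924
Series (subsea control module, choke actuator, and [0.999924]): 0.892258 × 0.776856 × 0.999924 = 0.6931

0.6931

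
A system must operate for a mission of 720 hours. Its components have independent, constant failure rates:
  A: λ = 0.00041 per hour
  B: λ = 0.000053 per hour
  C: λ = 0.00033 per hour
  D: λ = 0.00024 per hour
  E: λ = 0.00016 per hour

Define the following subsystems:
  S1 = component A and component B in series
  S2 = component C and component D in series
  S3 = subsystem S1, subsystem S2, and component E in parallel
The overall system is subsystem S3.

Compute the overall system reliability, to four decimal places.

0.9896

R(A) = exp(−0.00041 × 720) = 0.744383
R(B) = exp(−0.000053 × 720) = 0.962559
R(C) = exp(−0.00033 × 720) = 0.788518
R(D) = exp(−0.00024 × 720) = 0.841306
R(E) = exp(−0.00016 × 720) = 0.891188
Series (A and B): 0.744383 × 0.962559 = 0.716513
Series (C and D): 0.788518 × 0.841306 = 0.663385
Parallel ([0.716513], [0.663385], and E): 1 − (1 − 0.716513)(1 − 0.663385)(1 − 0.891188) = 0.9896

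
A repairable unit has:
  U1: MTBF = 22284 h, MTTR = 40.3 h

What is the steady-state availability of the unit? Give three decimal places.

A(U1) = MTBF/(MTBF+MTTR) = 22284/(22284+40.3) = 0.998

0.998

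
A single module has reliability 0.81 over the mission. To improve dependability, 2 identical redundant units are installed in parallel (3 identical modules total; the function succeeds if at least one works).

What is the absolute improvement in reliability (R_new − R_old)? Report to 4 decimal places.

R_before = 0.81
R_after = 1 − (1 − 0.81)^3 = 0.9931
ΔR = 0.9931 − 0.81 = 0.1831

0.1831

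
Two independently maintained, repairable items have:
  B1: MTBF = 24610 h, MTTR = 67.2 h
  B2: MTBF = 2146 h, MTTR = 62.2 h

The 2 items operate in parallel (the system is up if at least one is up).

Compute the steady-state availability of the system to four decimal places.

0.9999

A(B1) = MTBF/(MTBF+MTTR) = 24610/(24610+67.2) = 0.997277
A(B2) = MTBF/(MTBF+MTTR) = 2146/(2146+62.2) = 0.971832
Parallel availability: 1 − (1 − 0.997277)(1 − 0.971832) = 0.9999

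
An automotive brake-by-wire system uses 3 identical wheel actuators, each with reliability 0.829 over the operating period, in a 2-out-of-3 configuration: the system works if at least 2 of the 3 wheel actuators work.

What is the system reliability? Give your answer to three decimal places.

R = Σ_{i=2}^{3} C(3,i) p^i (1−p)^{3−i} with p = 0.829
C(3,2)·0.829^2·0.171^1 = 0.35255
C(3,3)·0.829^3·0.171^0 = 0.56972
Sum = 0.922

0.922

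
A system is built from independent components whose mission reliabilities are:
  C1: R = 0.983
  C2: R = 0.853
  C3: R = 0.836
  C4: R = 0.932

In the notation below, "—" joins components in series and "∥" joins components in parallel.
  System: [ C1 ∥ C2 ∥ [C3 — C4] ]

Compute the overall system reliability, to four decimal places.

Series (C3 and C4): 0.836000 × 0.932000 = 0.779152
Parallel (C1, C2, and [0.779152]): 1 − (1 − 0.983000)(1 − 0.853000)(1 − 0.779152) = 0.9994

0.9994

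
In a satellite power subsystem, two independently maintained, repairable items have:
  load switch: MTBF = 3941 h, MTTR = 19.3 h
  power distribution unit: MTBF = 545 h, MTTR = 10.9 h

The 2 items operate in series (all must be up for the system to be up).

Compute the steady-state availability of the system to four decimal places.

0.9756

A(load switch) = MTBF/(MTBF+MTTR) = 3941/(3941+19.3) = 0.995127
A(power distribution unit) = MTBF/(MTBF+MTTR) = 545/(545+10.9) = 0.980392
Series availability: 0.995127 × 0.980392 = 0.9756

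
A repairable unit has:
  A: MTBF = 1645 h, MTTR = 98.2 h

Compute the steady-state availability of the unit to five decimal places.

A(A) = MTBF/(MTBF+MTTR) = 1645/(1645+98.2) = 0.94367

0.94367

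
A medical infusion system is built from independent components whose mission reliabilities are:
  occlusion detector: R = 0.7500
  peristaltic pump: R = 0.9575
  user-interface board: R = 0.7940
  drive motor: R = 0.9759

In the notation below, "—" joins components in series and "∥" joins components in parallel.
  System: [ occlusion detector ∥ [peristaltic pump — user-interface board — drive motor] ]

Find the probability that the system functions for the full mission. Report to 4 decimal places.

Series (peristaltic pump, user-interface board, and drive motor): 0.957500 × 0.794000 × 0.975900 = 0.741933
Parallel (occlusion detector and [0.741933]): 1 − (1 − 0.750000)(1 − 0.741933) = 0.9355

0.9355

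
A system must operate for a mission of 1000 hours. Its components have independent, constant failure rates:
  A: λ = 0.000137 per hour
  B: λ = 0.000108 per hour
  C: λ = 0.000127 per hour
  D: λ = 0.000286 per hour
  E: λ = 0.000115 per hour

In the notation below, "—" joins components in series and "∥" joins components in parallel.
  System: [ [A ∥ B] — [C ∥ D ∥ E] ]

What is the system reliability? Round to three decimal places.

0.984

R(A) = exp(−0.000137 × 1000) = 0.87197
R(B) = exp(−0.000108 × 1000) = 0.89763
R(C) = exp(−0.000127 × 1000) = 0.88073
R(D) = exp(−0.000286 × 1000) = 0.75126
R(E) = exp(−0.000115 × 1000) = 0.89137
Parallel (A and B): 1 − (1 − 0.87197)(1 − 0.89763) = 0.98689
Parallel (C, D, and E): 1 − (1 − 0.88073)(1 − 0.75126)(1 − 0.89137) = 0.99678
Series ([0.98689] and [0.99678]): 0.98689 × 0.99678 = 0.984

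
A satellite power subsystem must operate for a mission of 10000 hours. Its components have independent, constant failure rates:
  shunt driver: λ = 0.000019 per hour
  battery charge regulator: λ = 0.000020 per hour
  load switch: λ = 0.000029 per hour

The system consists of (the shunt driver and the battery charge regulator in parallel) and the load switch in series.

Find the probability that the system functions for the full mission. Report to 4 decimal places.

R(shunt driver) = exp(−0.000019 × 10000) = 0.826959
R(battery charge regulator) = exp(−0.000020 × 10000) = 0.818731
R(load switch) = exp(−0.000029 × 10000) = 0.748264
Parallel (shunt driver and battery charge regulator): 1 − (1 − 0.826959)(1 − 0.818731) = 0.968633
Series ([0.968633] and load switch): 0.968633 × 0.748264 = 0.7248

0.7248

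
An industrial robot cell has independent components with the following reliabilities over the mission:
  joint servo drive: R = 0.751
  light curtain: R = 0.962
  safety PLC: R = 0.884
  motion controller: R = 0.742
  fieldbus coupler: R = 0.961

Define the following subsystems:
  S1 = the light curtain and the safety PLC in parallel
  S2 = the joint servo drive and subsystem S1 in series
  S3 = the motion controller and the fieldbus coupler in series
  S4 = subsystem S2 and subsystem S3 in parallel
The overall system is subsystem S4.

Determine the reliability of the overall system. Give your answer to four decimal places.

0.9276

Parallel (light curtain and safety PLC): 1 − (1 − 0.962000)(1 − 0.884000) = 0.995592
Series (joint servo drive and [0.995592]): 0.751000 × 0.995592 = 0.747690
Series (motion controller and fieldbus coupler): 0.742000 × 0.961000 = 0.713062
Parallel ([0.747690] and [0.713062]): 1 − (1 − 0.747690)(1 − 0.713062) = 0.9276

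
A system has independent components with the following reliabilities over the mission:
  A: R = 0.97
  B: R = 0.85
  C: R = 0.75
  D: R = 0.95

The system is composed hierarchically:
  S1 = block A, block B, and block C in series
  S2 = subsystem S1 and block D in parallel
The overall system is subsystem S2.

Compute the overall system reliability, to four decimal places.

Series (A, B, and C): 0.970000 × 0.850000 × 0.750000 = 0.618375
Parallel ([0.618375] and D): 1 − (1 − 0.618375)(1 − 0.950000) = 0.9809

0.9809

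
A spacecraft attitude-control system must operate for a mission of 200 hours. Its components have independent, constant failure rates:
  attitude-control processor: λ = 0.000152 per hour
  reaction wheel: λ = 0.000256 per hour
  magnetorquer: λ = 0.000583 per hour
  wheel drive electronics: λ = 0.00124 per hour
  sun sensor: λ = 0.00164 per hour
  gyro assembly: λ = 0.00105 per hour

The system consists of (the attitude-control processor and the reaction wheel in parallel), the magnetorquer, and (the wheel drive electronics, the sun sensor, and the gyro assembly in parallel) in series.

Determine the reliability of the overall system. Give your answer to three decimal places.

R(attitude-control processor) = exp(−0.000152 × 200) = 0.97006
R(reaction wheel) = exp(−0.000256 × 200) = 0.95009
R(magnetorquer) = exp(−0.000583 × 200) = 0.88994
R(wheel drive electronics) = exp(−0.00124 × 200) = 0.78036
R(sun sensor) = exp(−0.00164 × 200) = 0.72036
R(gyro assembly) = exp(−0.00105 × 200) = 0.81058
Parallel (attitude-control processor and reaction wheel): 1 − (1 − 0.97006)(1 − 0.95009) = 0.99851
Parallel (wheel drive electronics, sun sensor, and gyro assembly): 1 − (1 − 0.78036)(1 − 0.72036)(1 − 0.81058) = 0.98837
Series ([0.99851], magnetorquer, and [0.98837]): 0.99851 × 0.88994 × 0.98837 = 0.878

0.878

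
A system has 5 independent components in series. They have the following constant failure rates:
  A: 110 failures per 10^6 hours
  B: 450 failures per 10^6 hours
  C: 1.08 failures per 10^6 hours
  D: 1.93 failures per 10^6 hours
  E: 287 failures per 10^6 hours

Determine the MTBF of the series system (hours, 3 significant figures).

Series of exponential components: λ_sys = Σ λ_i
λ_sys = 0.000110 + 0.000450 + 0.00000108 + 0.00000193 + 0.000287 = 8.5001e-04 /h
MTBF = 1 / λ_sys = 1180 h

1180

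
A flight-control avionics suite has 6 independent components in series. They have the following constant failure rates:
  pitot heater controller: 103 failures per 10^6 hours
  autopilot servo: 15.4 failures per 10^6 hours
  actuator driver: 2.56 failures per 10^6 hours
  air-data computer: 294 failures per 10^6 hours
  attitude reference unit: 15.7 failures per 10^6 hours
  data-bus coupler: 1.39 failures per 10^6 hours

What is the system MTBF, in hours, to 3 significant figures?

Series of exponential components: λ_sys = Σ λ_i
λ_sys = 0.000103 + 0.0000154 + 0.00000256 + 0.000294 + 0.0000157 + 0.00000139 = 4.3205e-04 /h
MTBF = 1 / λ_sys = 2310 h

2310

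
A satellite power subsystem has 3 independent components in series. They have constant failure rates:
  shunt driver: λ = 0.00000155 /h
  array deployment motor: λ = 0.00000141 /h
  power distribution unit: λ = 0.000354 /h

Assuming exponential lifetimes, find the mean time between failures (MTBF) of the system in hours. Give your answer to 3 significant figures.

2800

Series of exponential components: λ_sys = Σ λ_i
λ_sys = 0.00000155 + 0.00000141 + 0.000354 = 3.5696e-04 /h
MTBF = 1 / λ_sys = 2800 h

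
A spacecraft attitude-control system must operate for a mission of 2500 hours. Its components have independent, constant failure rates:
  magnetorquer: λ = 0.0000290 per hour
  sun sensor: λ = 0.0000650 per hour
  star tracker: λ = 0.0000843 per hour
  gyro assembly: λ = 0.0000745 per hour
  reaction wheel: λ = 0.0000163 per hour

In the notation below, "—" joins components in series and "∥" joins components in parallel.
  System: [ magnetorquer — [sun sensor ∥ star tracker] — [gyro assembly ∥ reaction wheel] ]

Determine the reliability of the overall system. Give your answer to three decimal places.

R(magnetorquer) = exp(−0.0000290 × 2500) = 0.93007
R(sun sensor) = exp(−0.0000650 × 2500) = 0.85002
R(star tracker) = exp(−0.0000843 × 2500) = 0.80998
R(gyro assembly) = exp(−0.0000745 × 2500) = 0.83007
R(reaction wheel) = exp(−0.0000163 × 2500) = 0.96007
Parallel (sun sensor and star tracker): 1 − (1 − 0.85002)(1 − 0.80998) = 0.97150
Parallel (gyro assembly and reaction wheel): 1 − (1 − 0.83007)(1 − 0.96007) = 0.99321
Series (magnetorquer, [0.97150], and [0.99321]): 0.93007 × 0.97150 × 0.99321 = 0.897

0.897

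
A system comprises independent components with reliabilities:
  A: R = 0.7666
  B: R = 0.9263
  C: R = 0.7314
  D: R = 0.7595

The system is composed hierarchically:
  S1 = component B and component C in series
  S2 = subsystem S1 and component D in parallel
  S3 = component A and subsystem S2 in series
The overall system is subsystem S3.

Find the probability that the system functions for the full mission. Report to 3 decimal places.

Series (B and C): 0.92630 × 0.73140 = 0.67750
Parallel ([0.67750] and D): 1 − (1 − 0.67750)(1 − 0.75950) = 0.92244
Series (A and [0.92244]): 0.76660 × 0.92244 = 0.707

0.707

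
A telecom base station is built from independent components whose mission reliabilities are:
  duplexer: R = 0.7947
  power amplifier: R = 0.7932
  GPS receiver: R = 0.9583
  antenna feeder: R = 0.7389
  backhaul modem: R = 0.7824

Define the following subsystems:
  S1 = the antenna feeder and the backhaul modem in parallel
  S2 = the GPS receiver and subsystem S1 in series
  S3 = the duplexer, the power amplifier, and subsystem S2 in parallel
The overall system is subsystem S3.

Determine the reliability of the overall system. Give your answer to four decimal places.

Parallel (antenna feeder and backhaul modem): 1 − (1 − 0.738900)(1 − 0.782400) = 0.943185
Series (GPS receiver and [0.943185]): 0.958300 × 0.943185 = 0.903854
Parallel (duplexer, power amplifier, and [0.903854]): 1 − (1 − 0.794700)(1 − 0.793200)(1 − 0.903854) = 0.9959

0.9959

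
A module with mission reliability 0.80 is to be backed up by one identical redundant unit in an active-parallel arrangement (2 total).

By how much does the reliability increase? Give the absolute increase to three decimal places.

0.160

R_before = 0.80
R_after = 1 − (1 − 0.80)^2 = 0.960
ΔR = 0.960 − 0.80 = 0.160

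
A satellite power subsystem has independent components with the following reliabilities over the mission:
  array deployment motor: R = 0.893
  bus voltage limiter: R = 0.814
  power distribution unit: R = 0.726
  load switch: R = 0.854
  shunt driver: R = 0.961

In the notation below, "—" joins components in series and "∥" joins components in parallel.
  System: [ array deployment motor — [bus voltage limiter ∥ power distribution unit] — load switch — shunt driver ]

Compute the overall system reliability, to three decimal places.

0.696

Parallel (bus voltage limiter and power distribution unit): 1 − (1 − 0.81400)(1 − 0.72600) = 0.94904
Series (array deployment motor, [0.94904], load switch, and shunt driver): 0.89300 × 0.94904 × 0.85400 × 0.96100 = 0.696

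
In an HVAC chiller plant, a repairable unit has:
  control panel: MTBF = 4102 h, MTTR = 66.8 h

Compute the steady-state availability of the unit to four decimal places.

0.9840

A(control panel) = MTBF/(MTBF+MTTR) = 4102/(4102+66.8) = 0.9840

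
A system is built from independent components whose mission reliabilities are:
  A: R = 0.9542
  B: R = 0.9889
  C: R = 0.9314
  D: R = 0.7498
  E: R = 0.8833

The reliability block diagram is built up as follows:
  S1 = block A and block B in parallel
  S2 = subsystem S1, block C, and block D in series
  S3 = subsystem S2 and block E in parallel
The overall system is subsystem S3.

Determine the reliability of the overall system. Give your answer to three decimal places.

Parallel (A and B): 1 − (1 − 0.95420)(1 − 0.98890) = 0.99949
Series ([0.99949], C, and D): 0.99949 × 0.93140 × 0.74980 = 0.69801
Parallel ([0.69801] and E): 1 − (1 − 0.69801)(1 − 0.88330) = 0.965

0.965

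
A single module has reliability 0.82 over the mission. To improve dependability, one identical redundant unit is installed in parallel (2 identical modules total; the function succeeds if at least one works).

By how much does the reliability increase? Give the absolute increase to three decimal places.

R_before = 0.82
R_after = 1 − (1 − 0.82)^2 = 0.968
ΔR = 0.968 − 0.82 = 0.148

0.148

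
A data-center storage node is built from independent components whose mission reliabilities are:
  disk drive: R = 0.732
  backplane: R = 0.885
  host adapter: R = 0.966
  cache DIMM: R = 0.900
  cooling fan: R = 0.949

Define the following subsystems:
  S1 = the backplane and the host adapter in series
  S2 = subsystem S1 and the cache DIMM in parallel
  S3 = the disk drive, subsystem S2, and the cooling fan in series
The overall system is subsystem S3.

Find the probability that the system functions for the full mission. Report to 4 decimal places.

Series (backplane and host adapter): 0.885000 × 0.966000 = 0.854910
Parallel ([0.854910] and cache DIMM): 1 − (1 − 0.854910)(1 − 0.900000) = 0.985491
Series (disk drive, [0.985491], and cooling fan): 0.732000 × 0.985491 × 0.949000 = 0.6846

0.6846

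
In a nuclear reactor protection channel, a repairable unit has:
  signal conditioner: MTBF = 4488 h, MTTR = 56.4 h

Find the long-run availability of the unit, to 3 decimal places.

0.988

A(signal conditioner) = MTBF/(MTBF+MTTR) = 4488/(4488+56.4) = 0.988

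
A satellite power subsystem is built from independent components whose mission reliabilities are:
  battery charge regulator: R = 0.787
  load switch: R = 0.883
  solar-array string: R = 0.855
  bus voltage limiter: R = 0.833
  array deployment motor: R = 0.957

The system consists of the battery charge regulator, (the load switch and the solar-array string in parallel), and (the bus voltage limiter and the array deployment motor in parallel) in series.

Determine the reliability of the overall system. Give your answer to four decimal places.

Parallel (load switch and solar-array string): 1 − (1 − 0.883000)(1 − 0.855000) = 0.983035
Parallel (bus voltage limiter and array deployment motor): 1 − (1 − 0.833000)(1 − 0.957000) = 0.992819
Series (battery charge regulator, [0.983035], and [0.992819]): 0.787000 × 0.983035 × 0.992819 = 0.7681

0.7681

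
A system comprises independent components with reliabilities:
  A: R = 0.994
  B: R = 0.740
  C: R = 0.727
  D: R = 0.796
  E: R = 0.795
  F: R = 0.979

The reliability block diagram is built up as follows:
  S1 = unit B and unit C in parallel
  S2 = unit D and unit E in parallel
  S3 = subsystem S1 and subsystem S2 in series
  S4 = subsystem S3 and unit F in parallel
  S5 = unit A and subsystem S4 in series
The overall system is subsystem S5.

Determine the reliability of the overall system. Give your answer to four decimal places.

Parallel (B and C): 1 − (1 − 0.740000)(1 − 0.727000) = 0.929020
Parallel (D and E): 1 − (1 − 0.796000)(1 − 0.795000) = 0.958180
Series ([0.929020] and [0.958180]): 0.929020 × 0.958180 = 0.890168
Parallel ([0.890168] and F): 1 − (1 − 0.890168)(1 − 0.979000) = 0.997694
Series (A and [0.997694]): 0.994000 × 0.997694 = 0.9917

0.9917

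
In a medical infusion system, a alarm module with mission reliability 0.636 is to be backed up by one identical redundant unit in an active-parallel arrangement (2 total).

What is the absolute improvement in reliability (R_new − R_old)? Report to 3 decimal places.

R_before = 0.636
R_after = 1 − (1 − 0.636)^2 = 0.868
ΔR = 0.868 − 0.636 = 0.232

0.232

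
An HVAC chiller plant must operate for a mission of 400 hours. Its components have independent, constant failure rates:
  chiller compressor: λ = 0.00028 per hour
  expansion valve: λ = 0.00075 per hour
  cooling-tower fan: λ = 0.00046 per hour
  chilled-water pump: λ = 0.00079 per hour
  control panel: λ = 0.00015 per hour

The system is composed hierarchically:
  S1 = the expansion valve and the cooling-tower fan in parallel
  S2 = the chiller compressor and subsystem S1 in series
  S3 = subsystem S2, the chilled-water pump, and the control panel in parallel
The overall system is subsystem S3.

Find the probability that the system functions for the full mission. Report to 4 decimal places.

0.9977

R(chiller compressor) = exp(−0.00028 × 400) = 0.894044
R(expansion valve) = exp(−0.00075 × 400) = 0.740818
R(cooling-tower fan) = exp(−0.00046 × 400) = 0.831936
R(chilled-water pump) = exp(−0.00079 × 400) = 0.729059
R(control panel) = exp(−0.00015 × 400) = 0.941765
Parallel (expansion valve and cooling-tower fan): 1 − (1 − 0.740818)(1 − 0.831936) = 0.956441
Series (chiller compressor and [0.956441]): 0.894044 × 0.956441 = 0.855100
Parallel ([0.855100], chilled-water pump, and control panel): 1 − (1 − 0.855100)(1 − 0.729059)(1 − 0.941765) = 0.9977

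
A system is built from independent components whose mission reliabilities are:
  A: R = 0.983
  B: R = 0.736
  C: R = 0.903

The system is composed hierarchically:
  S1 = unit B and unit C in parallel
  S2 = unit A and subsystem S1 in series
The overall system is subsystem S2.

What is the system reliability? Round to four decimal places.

Parallel (B and C): 1 − (1 − 0.736000)(1 − 0.903000) = 0.974392
Series (A and [0.974392]): 0.983000 × 0.974392 = 0.9578

0.9578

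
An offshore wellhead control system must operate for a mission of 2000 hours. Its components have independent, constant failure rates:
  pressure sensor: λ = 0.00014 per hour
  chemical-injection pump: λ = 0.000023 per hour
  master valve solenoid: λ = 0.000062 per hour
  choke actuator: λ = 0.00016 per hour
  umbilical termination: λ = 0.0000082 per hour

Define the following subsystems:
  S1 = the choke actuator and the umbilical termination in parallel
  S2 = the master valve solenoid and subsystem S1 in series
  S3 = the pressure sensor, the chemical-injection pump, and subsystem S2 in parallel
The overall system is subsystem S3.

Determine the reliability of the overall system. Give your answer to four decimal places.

R(pressure sensor) = exp(−0.00014 × 2000) = 0.755784
R(chemical-injection pump) = exp(−0.000023 × 2000) = 0.955042
R(master valve solenoid) = exp(−0.000062 × 2000) = 0.883380
R(choke actuator) = exp(−0.00016 × 2000) = 0.726149
R(umbilical termination) = exp(−0.0000082 × 2000) = 0.983734
Parallel (choke actuator and umbilical termination): 1 − (1 − 0.726149)(1 − 0.983734) = 0.995546
Series (master valve solenoid and [0.995546]): 0.883380 × 0.995546 = 0.879445
Parallel (pressure sensor, chemical-injection pump, and [0.879445]): 1 − (1 − 0.755784)(1 − 0.955042)(1 − 0.879445) = 0.9987

0.9987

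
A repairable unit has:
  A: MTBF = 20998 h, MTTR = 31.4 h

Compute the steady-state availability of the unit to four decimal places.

0.9985

A(A) = MTBF/(MTBF+MTTR) = 20998/(20998+31.4) = 0.9985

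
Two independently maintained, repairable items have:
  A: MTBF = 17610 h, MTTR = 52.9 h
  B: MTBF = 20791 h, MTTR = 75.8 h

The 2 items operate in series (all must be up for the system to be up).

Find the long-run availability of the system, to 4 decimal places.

0.9934

A(A) = MTBF/(MTBF+MTTR) = 17610/(17610+52.9) = 0.997005
A(B) = MTBF/(MTBF+MTTR) = 20791/(20791+75.8) = 0.996367
Series availability: 0.997005 × 0.996367 = 0.9934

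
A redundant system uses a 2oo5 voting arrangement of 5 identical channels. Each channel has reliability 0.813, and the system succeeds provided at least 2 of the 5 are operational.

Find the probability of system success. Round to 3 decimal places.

R = Σ_{i=2}^{5} C(5,i) p^i (1−p)^{5−i} with p = 0.813
C(5,2)·0.813^2·0.187^3 = 0.04322
C(5,3)·0.813^3·0.187^2 = 0.18791
C(5,4)·0.813^4·0.187^1 = 0.40848
C(5,5)·0.813^5·0.187^0 = 0.35518
Sum = 0.995

0.995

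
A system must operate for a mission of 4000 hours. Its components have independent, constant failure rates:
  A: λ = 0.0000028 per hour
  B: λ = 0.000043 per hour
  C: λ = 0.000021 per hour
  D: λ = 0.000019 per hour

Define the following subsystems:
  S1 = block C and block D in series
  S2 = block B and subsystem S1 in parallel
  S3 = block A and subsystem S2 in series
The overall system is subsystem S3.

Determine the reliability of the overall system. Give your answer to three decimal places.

R(A) = exp(−0.0000028 × 4000) = 0.98886
R(B) = exp(−0.000043 × 4000) = 0.84198
R(C) = exp(−0.000021 × 4000) = 0.91943
R(D) = exp(−0.000019 × 4000) = 0.92682
Series (C and D): 0.91943 × 0.92682 = 0.85215
Parallel (B and [0.85215]): 1 − (1 − 0.84198)(1 − 0.85215) = 0.97664
Series (A and [0.97664]): 0.98886 × 0.97664 = 0.966

0.966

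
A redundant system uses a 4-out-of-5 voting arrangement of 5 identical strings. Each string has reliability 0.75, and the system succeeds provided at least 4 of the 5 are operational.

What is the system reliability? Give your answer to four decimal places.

R = Σ_{i=4}^{5} C(5,i) p^i (1−p)^{5−i} with p = 0.75
C(5,4)·0.75^4·0.25^1 = 0.395508
C(5,5)·0.75^5·0.25^0 = 0.237305
Sum = 0.6328

0.6328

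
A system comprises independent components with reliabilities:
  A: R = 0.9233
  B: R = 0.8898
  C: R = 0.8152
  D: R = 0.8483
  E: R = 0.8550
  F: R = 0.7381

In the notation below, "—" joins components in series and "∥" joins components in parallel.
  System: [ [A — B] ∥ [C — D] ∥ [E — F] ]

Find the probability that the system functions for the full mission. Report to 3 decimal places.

Series (A and B): 0.92330 × 0.88980 = 0.82155
Series (C and D): 0.81520 × 0.84830 = 0.69153
Series (E and F): 0.85500 × 0.73810 = 0.63108
Parallel ([0.82155], [0.69153], and [0.63108]): 1 − (1 − 0.82155)(1 − 0.69153)(1 − 0.63108) = 0.980

0.980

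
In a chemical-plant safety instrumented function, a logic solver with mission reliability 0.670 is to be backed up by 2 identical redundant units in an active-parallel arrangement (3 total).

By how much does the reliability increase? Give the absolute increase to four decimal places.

0.2941

R_before = 0.670
R_after = 1 − (1 − 0.670)^3 = 0.9641
ΔR = 0.9641 − 0.670 = 0.2941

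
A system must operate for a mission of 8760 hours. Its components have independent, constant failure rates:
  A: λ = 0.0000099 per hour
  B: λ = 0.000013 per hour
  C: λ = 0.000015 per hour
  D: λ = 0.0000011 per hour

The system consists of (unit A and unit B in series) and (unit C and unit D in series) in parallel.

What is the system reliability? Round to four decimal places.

R(A) = exp(−0.0000099 × 8760) = 0.916930
R(B) = exp(−0.000013 × 8760) = 0.892365
R(C) = exp(−0.000015 × 8760) = 0.876867
R(D) = exp(−0.0000011 × 8760) = 0.990410
Series (A and B): 0.916930 × 0.892365 = 0.818236
Series (C and D): 0.876867 × 0.990410 = 0.868458
Parallel ([0.818236] and [0.868458]): 1 − (1 − 0.818236)(1 − 0.868458) = 0.9761

0.9761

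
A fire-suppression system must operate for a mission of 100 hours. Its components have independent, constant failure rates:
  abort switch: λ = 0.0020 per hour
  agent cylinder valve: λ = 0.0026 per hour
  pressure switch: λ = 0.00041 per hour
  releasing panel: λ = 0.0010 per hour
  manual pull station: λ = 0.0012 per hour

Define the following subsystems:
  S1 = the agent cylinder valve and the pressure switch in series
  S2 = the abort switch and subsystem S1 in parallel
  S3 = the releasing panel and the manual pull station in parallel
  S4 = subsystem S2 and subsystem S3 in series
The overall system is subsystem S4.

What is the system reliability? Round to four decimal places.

R(abort switch) = exp(−0.0020 × 100) = 0.818731
R(agent cylinder valve) = exp(−0.0026 × 100) = 0.771052
R(pressure switch) = exp(−0.00041 × 100) = 0.959829
R(releasing panel) = exp(−0.0010 × 100) = 0.904837
R(manual pull station) = exp(−0.0012 × 100) = 0.886920
Series (agent cylinder valve and pressure switch): 0.771052 × 0.959829 = 0.740078
Parallel (abort switch and [0.740078]): 1 − (1 − 0.818731)(1 − 0.740078) = 0.952884
Parallel (releasing panel and manual pull station): 1 − (1 − 0.904837)(1 − 0.886920) = 0.989239
Series ([0.952884] and [0.989239]): 0.952884 × 0.989239 = 0.9426

0.9426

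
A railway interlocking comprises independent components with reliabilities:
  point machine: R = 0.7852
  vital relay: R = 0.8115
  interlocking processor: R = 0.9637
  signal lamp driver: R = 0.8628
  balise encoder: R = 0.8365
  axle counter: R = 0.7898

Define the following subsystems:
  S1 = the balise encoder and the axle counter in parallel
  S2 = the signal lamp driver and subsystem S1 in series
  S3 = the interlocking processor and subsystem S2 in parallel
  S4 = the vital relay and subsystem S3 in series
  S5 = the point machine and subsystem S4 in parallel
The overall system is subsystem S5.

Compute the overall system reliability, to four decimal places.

Parallel (balise encoder and axle counter): 1 − (1 − 0.836500)(1 − 0.789800) = 0.965632
Series (signal lamp driver and [0.965632]): 0.862800 × 0.965632 = 0.833147
Parallel (interlocking processor and [0.833147]): 1 − (1 − 0.963700)(1 − 0.833147) = 0.993943
Series (vital relay and [0.993943]): 0.811500 × 0.993943 = 0.806585
Parallel (point machine and [0.806585]): 1 − (1 − 0.785200)(1 − 0.806585) = 0.9585

0.9585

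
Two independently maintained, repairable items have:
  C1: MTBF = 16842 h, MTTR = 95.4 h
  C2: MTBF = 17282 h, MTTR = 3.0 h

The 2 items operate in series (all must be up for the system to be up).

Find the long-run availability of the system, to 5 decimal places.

A(C1) = MTBF/(MTBF+MTTR) = 16842/(16842+95.4) = 0.994367
A(C2) = MTBF/(MTBF+MTTR) = 17282/(17282+3.0) = 0.999826
Series availability: 0.994367 × 0.999826 = 0.99419

0.99419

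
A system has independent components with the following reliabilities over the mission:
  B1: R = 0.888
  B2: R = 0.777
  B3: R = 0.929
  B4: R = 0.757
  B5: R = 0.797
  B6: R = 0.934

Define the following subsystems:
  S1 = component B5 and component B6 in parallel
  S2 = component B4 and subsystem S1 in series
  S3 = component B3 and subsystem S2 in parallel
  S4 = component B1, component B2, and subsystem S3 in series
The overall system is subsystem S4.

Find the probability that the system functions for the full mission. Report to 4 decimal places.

Parallel (B5 and B6): 1 − (1 − 0.797000)(1 − 0.934000) = 0.986602
Series (B4 and [0.986602]): 0.757000 × 0.986602 = 0.746858
Parallel (B3 and [0.746858]): 1 − (1 − 0.929000)(1 − 0.746858) = 0.982027
Series (B1, B2, and [0.982027]): 0.888000 × 0.777000 × 0.982027 = 0.6776

0.6776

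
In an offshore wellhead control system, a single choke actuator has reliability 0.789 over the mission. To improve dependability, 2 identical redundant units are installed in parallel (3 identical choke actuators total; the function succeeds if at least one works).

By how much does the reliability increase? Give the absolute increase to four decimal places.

R_before = 0.789
R_after = 1 − (1 − 0.789)^3 = 0.9906
ΔR = 0.9906 − 0.789 = 0.2016

0.2016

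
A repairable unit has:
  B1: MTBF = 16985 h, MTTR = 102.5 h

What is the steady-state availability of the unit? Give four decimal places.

0.9940

A(B1) = MTBF/(MTBF+MTTR) = 16985/(16985+102.5) = 0.9940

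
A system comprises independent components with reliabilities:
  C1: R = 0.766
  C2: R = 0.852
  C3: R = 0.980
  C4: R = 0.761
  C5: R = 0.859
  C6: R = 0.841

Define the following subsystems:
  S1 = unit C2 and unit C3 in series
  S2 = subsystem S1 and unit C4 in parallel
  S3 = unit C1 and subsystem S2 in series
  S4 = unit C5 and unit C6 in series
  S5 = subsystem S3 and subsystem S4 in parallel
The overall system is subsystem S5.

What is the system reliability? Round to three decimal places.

0.927

Series (C2 and C3): 0.85200 × 0.98000 = 0.83496
Parallel ([0.83496] and C4): 1 − (1 − 0.83496)(1 − 0.76100) = 0.96056
Series (C1 and [0.96056]): 0.76600 × 0.96056 = 0.73579
Series (C5 and C6): 0.85900 × 0.84100 = 0.72242
Parallel ([0.73579] and [0.72242]): 1 − (1 − 0.73579)(1 − 0.72242) = 0.927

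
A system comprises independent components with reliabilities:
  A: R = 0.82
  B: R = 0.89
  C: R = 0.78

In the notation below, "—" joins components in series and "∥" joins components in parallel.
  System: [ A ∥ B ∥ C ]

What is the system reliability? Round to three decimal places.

Parallel (A, B, and C): 1 − (1 − 0.82000)(1 − 0.89000)(1 − 0.78000) = 0.996

0.996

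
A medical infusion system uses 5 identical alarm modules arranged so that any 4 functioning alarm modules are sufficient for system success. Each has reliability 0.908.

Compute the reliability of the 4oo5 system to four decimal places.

0.9299

R = Σ_{i=4}^{5} C(5,i) p^i (1−p)^{5−i} with p = 0.908
C(5,4)·0.908^4·0.092^1 = 0.312681
C(5,5)·0.908^5·0.092^0 = 0.617205
Sum = 0.9299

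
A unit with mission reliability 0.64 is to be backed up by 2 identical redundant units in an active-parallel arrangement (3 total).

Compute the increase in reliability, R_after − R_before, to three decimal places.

0.313

R_before = 0.64
R_after = 1 − (1 − 0.64)^3 = 0.953
ΔR = 0.953 − 0.64 = 0.313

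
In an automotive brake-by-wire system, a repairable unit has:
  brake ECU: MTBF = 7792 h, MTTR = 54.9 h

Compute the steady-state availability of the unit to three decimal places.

A(brake ECU) = MTBF/(MTBF+MTTR) = 7792/(7792+54.9) = 0.993

0.993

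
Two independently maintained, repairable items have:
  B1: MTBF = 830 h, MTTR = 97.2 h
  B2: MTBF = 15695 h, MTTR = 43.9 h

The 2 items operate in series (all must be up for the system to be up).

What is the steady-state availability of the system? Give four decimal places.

0.8927

A(B1) = MTBF/(MTBF+MTTR) = 830/(830+97.2) = 0.895168
A(B2) = MTBF/(MTBF+MTTR) = 15695/(15695+43.9) = 0.997211
Series availability: 0.895168 × 0.997211 = 0.8927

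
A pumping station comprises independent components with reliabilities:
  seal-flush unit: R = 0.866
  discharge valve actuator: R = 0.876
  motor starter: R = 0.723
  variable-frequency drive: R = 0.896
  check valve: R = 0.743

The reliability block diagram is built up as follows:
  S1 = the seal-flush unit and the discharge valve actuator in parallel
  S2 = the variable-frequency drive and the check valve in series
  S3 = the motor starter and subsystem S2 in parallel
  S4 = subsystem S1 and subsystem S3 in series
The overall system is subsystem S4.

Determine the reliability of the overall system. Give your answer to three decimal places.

0.892

Parallel (seal-flush unit and discharge valve actuator): 1 − (1 − 0.86600)(1 − 0.87600) = 0.98338
Series (variable-frequency drive and check valve): 0.89600 × 0.74300 = 0.66573
Parallel (motor starter and [0.66573]): 1 − (1 − 0.72300)(1 − 0.66573) = 0.90741
Series ([0.98338] and [0.90741]): 0.98338 × 0.90741 = 0.892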